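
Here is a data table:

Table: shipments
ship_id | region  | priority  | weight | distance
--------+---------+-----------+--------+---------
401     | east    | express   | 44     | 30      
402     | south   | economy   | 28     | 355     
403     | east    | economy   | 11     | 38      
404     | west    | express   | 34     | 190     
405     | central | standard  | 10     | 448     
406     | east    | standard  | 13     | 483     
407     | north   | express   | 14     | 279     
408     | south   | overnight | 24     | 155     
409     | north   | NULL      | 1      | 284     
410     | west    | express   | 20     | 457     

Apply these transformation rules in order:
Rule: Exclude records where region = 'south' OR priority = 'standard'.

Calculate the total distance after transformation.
1278

Step 1: Find records where region = 'south' OR priority = 'standard'
Step 2: 4 records match, summing to 1441
Step 3: Original sum: 2719
Step 4: Remaining sum = 2719 - 1441 = 1278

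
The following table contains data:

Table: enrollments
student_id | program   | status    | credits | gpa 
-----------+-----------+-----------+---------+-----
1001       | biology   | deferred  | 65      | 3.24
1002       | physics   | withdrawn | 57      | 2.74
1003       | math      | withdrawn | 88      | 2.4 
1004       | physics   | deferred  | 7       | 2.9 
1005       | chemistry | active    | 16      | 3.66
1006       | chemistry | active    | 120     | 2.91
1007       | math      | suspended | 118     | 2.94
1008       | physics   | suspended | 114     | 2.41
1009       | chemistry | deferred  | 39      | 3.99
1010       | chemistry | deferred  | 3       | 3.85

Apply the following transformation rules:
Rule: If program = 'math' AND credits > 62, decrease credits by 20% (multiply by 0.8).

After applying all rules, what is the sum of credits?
585.8

Step 1: Find records where program = 'math' AND credits > 62
Step 2: 2 records match, summing to 206
Step 3: After multiplier: 206 × 0.8 = 164.8
Step 4: Unaffected records sum: 421
Step 5: Final sum = 164.8 + 421 = 585.8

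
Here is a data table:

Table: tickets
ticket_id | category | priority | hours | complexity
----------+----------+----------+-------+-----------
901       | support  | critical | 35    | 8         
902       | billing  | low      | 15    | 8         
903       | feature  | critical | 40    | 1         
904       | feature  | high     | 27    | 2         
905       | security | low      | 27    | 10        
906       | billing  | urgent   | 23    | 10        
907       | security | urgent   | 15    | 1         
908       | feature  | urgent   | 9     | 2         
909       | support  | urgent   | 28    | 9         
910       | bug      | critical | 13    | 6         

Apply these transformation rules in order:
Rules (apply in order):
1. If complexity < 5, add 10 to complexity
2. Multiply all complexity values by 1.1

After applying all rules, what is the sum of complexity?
106.7

Step 1: Apply Rule 1 - Add 10 to records with complexity < 5
  - 4 records affected: 6 + (4 × 10) = 46
  - Unaffected records: 51
  - Sum after Rule 1: 97
Step 2: Apply Rule 2 - Multiply all by 1.1
  - 97 × 1.1 = 106.7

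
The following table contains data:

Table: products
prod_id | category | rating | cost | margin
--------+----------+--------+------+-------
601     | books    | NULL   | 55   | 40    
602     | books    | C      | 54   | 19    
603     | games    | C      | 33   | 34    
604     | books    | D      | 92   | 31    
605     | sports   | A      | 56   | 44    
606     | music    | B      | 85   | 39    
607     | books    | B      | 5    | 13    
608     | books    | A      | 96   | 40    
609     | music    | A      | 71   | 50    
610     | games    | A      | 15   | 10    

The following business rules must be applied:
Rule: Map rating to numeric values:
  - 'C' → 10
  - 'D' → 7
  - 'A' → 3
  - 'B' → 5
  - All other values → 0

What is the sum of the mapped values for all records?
49

Step 1: Apply mapping to each record
Step 2: Count by status:
  'C': 2 records × 10 = 20
  'D': 1 records × 7 = 7
  'A': 4 records × 3 = 12
  'B': 2 records × 5 = 10
Step 3: Sum all mapped values = 49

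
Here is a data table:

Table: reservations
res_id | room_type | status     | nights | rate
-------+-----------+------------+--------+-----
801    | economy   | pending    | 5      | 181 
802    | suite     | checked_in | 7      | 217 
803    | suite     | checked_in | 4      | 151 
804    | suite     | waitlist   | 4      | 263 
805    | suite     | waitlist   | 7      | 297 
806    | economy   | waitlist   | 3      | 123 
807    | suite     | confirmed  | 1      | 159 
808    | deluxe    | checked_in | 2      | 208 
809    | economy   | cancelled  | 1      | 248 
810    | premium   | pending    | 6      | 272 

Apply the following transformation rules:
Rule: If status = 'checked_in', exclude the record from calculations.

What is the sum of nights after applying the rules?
27

Step 1: Identify records where status = 'checked_in'
Step 2: The excluded records sum to 13
Step 3: Original total nights = 40
Step 4: Remaining total = 40 - 13 = 27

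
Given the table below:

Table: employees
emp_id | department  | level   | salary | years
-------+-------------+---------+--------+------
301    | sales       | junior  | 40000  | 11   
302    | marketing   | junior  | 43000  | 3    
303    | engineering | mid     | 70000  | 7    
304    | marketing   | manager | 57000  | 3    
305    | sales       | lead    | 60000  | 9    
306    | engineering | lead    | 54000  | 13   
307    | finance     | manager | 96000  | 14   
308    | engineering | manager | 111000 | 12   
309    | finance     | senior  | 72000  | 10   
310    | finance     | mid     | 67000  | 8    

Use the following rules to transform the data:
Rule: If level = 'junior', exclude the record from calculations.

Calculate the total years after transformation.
76

Step 1: Identify records where level = 'junior'
Step 2: The excluded records sum to 14
Step 3: Original total years = 90
Step 4: Remaining total = 90 - 14 = 76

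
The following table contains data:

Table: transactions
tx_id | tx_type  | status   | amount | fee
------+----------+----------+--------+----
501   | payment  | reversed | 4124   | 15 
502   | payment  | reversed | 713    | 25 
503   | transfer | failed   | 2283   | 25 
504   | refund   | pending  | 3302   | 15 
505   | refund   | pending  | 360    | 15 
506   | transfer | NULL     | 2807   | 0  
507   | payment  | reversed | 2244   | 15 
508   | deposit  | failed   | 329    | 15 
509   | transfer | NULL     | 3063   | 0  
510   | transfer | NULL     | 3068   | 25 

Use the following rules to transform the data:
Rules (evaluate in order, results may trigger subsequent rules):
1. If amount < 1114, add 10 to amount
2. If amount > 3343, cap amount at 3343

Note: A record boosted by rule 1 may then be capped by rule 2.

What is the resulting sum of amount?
21542

Step 1: Apply rule 1 to records with amount < 1114
  - 3 records get bonus of 10
  - Of these, 0 records then exceed 3343 and get capped
Step 2: Apply rule 2 to records with amount > 3343
  - 1 records (original) are capped
Step 3: Calculate final sum = 21542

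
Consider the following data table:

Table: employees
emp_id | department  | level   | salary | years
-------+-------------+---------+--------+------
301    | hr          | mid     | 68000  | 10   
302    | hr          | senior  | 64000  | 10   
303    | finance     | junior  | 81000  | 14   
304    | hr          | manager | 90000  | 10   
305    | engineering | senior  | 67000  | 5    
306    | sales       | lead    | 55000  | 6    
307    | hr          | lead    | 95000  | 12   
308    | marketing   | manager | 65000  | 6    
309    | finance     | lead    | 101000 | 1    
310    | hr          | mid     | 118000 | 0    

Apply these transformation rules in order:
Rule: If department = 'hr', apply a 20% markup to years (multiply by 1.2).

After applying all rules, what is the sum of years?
82.4

Step 1: Records with department = 'hr' have total years = 42
Step 2: Apply multiplier: 42 × 1.2 = 50.4
Step 3: Other records total: 32
Step 4: Final sum = 50.4 + 32 = 82.4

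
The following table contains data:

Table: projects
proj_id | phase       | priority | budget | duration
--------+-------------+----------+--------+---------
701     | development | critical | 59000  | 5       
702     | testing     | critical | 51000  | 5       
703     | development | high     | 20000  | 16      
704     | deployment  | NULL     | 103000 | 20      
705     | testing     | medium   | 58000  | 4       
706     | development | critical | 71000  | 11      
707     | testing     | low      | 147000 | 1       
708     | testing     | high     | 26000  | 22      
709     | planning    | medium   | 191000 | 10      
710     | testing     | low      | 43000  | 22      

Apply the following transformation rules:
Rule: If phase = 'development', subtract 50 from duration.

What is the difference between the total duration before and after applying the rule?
150

Step 1: Original sum of duration = 116
Step 2: 3 records have phase = 'development'
Step 3: Each affected record changes by -50
Step 4: Total change = 3 × -50 = -150
Step 5: New sum = 116 + -150 = -34
Step 6: Difference = |-34 - 116| = 150
        (Sum decreased by 150)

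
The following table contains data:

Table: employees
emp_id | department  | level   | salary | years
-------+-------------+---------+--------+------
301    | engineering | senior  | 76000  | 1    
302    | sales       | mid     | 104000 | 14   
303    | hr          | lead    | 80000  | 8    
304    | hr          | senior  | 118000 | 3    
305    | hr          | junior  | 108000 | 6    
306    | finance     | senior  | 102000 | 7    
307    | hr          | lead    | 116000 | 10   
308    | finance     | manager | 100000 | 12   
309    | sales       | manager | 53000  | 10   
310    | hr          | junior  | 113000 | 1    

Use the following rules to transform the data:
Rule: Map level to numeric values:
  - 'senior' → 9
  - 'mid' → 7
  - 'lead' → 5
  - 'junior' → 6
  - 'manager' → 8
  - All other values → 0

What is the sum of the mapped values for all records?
72

Step 1: Apply mapping to each record
Step 2: Count by status:
  'senior': 3 records × 9 = 27
  'mid': 1 records × 7 = 7
  'lead': 2 records × 5 = 10
  'junior': 2 records × 6 = 12
  'manager': 2 records × 8 = 16
Step 3: Sum all mapped values = 72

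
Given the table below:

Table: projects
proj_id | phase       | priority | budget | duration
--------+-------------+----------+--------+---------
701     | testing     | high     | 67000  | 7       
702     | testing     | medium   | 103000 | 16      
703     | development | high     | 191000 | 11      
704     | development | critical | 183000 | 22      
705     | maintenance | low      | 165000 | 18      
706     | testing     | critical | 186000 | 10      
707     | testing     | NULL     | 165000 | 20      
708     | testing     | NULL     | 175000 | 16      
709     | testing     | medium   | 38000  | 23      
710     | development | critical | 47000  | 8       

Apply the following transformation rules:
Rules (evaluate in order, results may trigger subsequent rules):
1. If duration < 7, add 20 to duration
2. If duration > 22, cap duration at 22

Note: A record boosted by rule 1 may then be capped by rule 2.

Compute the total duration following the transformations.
150

Step 1: Apply rule 1 to records with duration < 7
  - 0 records get bonus of 20
  - Of these, 0 records then exceed 22 and get capped
Step 2: Apply rule 2 to records with duration > 22
  - 1 records (original) are capped
Step 3: Calculate final sum = 150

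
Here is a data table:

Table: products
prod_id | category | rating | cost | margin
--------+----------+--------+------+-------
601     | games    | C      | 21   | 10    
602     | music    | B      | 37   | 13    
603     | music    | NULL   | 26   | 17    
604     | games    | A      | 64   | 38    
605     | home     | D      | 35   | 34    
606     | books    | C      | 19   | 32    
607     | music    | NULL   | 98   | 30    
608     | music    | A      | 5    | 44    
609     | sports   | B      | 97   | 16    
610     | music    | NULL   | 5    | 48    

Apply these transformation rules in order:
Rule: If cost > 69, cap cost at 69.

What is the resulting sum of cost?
350

Step 1: 2 records have cost > 69
Step 2: These records originally summed to 195
Step 3: After capping: 2 × 69 = 138
Step 4: Unaffected records sum: 212
Step 5: Final sum = 138 + 212 = 350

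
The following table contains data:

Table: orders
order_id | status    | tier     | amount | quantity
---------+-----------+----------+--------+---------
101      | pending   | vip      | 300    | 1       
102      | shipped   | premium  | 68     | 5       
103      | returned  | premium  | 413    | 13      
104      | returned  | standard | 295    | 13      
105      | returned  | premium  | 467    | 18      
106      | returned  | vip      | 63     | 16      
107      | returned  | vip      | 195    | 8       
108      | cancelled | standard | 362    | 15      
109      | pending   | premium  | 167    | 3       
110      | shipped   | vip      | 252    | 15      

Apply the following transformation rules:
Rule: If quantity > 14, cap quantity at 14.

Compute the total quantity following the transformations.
99

Step 1: 4 records have quantity > 14
Step 2: These records originally summed to 64
Step 3: After capping: 4 × 14 = 56
Step 4: Unaffected records sum: 43
Step 5: Final sum = 56 + 43 = 99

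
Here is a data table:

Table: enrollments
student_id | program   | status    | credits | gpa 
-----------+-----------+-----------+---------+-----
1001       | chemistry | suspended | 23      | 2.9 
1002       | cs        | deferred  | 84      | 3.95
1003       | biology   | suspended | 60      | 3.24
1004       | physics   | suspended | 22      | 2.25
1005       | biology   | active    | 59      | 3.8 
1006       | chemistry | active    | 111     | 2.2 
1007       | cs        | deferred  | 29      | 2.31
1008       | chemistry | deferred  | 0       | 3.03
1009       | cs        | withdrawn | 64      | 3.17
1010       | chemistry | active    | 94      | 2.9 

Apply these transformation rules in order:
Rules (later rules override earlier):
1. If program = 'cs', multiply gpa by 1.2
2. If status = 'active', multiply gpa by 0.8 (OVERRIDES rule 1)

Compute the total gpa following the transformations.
29.86

Step 1: Rule 2 takes priority for records with status = 'active'
  - 3 records: 8.9 × 0.8 = 7.12
Step 2: Rule 1 applies to remaining records with program = 'cs'
  - 3 records: 9.43 × 1.2 = 11.32
Step 3: Other records unchanged: 11.42
Step 4: Final sum = 7.12 + 11.32 + 11.42 = 29.86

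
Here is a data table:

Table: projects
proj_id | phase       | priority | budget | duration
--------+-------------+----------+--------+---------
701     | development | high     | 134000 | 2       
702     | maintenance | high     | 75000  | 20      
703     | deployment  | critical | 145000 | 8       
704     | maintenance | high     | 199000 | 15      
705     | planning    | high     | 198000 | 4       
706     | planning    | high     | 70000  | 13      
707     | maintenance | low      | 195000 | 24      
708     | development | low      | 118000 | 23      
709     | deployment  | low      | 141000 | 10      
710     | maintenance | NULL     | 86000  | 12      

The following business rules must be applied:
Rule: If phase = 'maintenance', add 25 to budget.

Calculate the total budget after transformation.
1361100

Step 1: Count records where phase = 'maintenance': 4
Step 2: Total bonus added: 4 × 25 = 100
Step 3: Original sum of budget: 1361000
Step 4: Final sum = 1361000 + 100 = 1361100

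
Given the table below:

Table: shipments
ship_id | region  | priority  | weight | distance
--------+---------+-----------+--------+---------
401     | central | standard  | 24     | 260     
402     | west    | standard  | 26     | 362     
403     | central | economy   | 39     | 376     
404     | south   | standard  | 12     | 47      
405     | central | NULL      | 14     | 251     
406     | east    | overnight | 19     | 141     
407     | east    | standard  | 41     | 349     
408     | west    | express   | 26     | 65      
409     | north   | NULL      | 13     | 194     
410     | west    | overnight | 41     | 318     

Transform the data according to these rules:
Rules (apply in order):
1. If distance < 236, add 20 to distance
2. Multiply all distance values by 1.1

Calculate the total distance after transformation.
2687.3

Step 1: Apply Rule 1 - Add 20 to records with distance < 236
  - 4 records affected: 447 + (4 × 20) = 527
  - Unaffected records: 1916
  - Sum after Rule 1: 2443
Step 2: Apply Rule 2 - Multiply all by 1.1
  - 2443 × 1.1 = 2687.3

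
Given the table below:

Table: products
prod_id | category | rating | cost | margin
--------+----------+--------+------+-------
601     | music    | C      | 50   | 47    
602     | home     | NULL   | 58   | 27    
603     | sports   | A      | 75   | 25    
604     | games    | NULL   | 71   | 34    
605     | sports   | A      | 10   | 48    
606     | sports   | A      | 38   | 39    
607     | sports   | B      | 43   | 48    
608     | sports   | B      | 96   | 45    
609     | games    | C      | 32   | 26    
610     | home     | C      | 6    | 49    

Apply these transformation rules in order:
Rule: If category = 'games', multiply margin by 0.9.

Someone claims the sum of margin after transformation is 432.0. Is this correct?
No, the correct result is 382.0.

Step 1: Calculate the correct sum after transformation
Step 2: Apply multiplier 0.9 to records where category = 'games'
Step 3: Correct result = 382.0
Step 4: Claimed result = 432.0
Step 5: 382.0 ≠ 432.0
Conclusion: The claimed result is incorrect. The correct answer is 382.0.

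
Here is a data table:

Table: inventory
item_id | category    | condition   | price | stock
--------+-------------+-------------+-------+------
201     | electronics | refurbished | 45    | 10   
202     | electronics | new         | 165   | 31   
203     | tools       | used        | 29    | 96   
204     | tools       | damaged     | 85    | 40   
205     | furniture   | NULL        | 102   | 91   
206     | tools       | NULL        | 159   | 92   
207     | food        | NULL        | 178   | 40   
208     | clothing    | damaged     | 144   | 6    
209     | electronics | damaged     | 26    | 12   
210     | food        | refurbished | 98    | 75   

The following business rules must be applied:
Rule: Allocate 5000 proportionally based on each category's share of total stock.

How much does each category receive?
clothing: 60.85, electronics: 537.53, food: 1166.33, furniture: 922.92, tools: 2312.37

Step 1: Calculate total stock = 493
Step 2: Calculate each category's proportion:
  clothing: 6/493 = 1.22% → 60.85
  electronics: 53/493 = 10.75% → 537.53
  food: 115/493 = 23.33% → 1166.33
  furniture: 91/493 = 18.46% → 922.92
  tools: 228/493 = 46.25% → 2312.37
Step 3: Verify: sum of allocations ≈ 5000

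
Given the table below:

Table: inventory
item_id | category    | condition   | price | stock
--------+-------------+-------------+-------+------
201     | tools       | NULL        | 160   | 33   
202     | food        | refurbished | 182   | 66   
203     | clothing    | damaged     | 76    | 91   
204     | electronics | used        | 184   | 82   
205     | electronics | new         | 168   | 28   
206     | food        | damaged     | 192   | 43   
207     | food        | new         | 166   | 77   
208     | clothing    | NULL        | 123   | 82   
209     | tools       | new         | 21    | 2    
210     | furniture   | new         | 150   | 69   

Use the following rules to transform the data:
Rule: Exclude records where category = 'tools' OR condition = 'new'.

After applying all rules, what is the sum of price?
757

Step 1: Find records where category = 'tools' OR condition = 'new'
Step 2: 5 records match, summing to 665
Step 3: Original sum: 1422
Step 4: Remaining sum = 1422 - 665 = 757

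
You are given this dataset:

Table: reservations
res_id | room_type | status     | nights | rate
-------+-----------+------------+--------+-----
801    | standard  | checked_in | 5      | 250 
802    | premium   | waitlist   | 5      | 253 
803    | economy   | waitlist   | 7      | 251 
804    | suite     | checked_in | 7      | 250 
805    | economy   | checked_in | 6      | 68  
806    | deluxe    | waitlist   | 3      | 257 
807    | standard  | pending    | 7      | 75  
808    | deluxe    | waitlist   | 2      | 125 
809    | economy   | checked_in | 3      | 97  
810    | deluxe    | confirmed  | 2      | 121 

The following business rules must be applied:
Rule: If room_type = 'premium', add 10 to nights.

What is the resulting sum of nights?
57

Step 1: Count records where room_type = 'premium': 1
Step 2: Total bonus added: 1 × 10 = 10
Step 3: Original sum of nights: 47
Step 4: Final sum = 47 + 10 = 57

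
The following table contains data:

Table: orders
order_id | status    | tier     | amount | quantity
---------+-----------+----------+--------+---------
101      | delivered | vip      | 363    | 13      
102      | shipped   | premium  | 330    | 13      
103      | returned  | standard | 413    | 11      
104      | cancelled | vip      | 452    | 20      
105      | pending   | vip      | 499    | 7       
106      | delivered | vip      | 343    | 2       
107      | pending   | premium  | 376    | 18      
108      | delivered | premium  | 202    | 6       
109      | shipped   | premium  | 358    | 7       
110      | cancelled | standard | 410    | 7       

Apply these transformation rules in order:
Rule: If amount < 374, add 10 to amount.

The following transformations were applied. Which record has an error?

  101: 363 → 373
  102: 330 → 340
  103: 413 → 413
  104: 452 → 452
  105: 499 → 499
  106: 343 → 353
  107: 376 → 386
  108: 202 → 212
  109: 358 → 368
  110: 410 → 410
Record 107 has an error. The correct transformed value should be 376, not 386.

Step 1: Check each record against the rule
Step 2: Record 107 has amount = 376
Step 3: Since 376 >= 374, the bonus should not have been applied
Step 4: Correct value = 376, but claimed value = 386
Conclusion: Record 107 has the error.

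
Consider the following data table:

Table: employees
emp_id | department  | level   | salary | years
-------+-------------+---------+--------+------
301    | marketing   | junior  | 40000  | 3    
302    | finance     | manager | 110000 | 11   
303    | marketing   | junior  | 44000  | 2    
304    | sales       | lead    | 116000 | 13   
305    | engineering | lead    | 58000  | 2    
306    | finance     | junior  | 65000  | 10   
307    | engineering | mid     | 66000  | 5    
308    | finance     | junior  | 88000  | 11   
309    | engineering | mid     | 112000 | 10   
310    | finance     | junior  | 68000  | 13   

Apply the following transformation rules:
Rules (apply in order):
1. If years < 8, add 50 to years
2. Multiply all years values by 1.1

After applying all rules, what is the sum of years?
308.0

Step 1: Apply Rule 1 - Add 50 to records with years < 8
  - 4 records affected: 12 + (4 × 50) = 212
  - Unaffected records: 68
  - Sum after Rule 1: 280
Step 2: Apply Rule 2 - Multiply all by 1.1
  - 280 × 1.1 = 308.0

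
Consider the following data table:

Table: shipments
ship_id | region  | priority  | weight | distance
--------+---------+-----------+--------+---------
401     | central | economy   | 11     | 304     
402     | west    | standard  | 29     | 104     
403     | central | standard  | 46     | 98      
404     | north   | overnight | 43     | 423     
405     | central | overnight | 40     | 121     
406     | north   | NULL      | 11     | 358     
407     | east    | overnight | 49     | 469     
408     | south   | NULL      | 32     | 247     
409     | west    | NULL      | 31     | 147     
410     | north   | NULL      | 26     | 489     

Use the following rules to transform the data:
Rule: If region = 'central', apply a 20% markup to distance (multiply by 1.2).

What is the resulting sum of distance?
2864.6

Step 1: Records with region = 'central' have total distance = 523
Step 2: Apply multiplier: 523 × 1.2 = 627.6
Step 3: Other records total: 2237
Step 4: Final sum = 627.6 + 2237 = 2864.6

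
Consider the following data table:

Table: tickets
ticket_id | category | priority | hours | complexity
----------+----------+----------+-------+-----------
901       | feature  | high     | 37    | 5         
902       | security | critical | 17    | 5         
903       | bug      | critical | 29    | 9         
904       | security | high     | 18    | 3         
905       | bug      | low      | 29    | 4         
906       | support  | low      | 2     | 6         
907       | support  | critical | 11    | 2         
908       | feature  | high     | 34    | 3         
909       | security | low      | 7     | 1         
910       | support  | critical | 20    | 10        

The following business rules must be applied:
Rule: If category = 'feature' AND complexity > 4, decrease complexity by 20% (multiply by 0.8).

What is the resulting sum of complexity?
47.0

Step 1: Find records where category = 'feature' AND complexity > 4
Step 2: 1 records match, summing to 5
Step 3: After multiplier: 5 × 0.8 = 4.0
Step 4: Unaffected records sum: 43
Step 5: Final sum = 4.0 + 43 = 47.0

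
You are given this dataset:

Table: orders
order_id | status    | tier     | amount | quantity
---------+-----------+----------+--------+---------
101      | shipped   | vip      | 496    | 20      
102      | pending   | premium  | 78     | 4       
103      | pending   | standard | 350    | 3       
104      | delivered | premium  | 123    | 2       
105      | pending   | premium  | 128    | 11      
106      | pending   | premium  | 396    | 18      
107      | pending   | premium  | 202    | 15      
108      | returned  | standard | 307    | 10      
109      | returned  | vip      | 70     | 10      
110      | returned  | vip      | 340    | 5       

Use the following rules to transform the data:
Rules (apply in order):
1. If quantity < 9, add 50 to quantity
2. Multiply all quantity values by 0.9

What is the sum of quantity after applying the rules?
268.2

Step 1: Apply Rule 1 - Add 50 to records with quantity < 9
  - 4 records affected: 14 + (4 × 50) = 214
  - Unaffected records: 84
  - Sum after Rule 1: 298
Step 2: Apply Rule 2 - Multiply all by 0.9
  - 298 × 0.9 = 268.2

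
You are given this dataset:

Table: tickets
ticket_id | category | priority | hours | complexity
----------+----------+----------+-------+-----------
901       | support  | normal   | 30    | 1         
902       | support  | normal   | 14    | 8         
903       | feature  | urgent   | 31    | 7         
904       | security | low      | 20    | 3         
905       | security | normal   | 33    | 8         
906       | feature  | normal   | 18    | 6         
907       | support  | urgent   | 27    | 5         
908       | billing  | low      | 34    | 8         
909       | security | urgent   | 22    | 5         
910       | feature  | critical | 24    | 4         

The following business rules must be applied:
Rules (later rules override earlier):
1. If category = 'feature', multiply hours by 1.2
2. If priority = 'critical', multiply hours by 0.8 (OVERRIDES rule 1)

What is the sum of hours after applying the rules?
258.0

Step 1: Rule 2 takes priority for records with priority = 'critical'
  - 1 records: 24 × 0.8 = 19.2
Step 2: Rule 1 applies to remaining records with category = 'feature'
  - 2 records: 49 × 1.2 = 58.8
Step 3: Other records unchanged: 180
Step 4: Final sum = 19.2 + 58.8 + 180 = 258.0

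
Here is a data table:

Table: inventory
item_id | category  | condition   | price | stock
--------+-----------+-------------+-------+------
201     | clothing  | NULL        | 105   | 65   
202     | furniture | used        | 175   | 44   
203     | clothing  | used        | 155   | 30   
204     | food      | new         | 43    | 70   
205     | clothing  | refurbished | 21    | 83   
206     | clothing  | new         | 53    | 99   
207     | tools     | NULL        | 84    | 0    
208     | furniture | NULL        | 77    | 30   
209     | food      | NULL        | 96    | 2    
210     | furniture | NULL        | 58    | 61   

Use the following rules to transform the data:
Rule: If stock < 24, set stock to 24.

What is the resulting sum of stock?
530

Step 1: 2 records have stock < 24
Step 2: These records originally summed to 2
Step 3: After setting to minimum: 2 × 24 = 48
Step 4: Unaffected records sum: 482
Step 5: Final sum = 48 + 482 = 530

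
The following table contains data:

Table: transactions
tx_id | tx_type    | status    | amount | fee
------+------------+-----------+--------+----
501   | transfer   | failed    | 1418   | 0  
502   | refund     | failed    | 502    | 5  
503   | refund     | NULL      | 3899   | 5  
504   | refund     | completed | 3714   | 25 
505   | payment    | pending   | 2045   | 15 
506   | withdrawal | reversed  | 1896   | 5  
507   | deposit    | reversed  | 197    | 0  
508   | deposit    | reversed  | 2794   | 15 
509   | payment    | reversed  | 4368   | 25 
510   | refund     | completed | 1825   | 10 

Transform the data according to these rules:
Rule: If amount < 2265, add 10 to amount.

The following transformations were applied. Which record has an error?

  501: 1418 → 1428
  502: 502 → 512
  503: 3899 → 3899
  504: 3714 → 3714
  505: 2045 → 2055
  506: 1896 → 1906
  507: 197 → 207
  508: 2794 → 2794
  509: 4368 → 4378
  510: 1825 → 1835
Record 509 has an error. The correct transformed value should be 4368, not 4378.

Step 1: Check each record against the rule
Step 2: Record 509 has amount = 4368
Step 3: Since 4368 >= 2265, the bonus should not have been applied
Step 4: Correct value = 4368, but claimed value = 4378
Conclusion: Record 509 has the error.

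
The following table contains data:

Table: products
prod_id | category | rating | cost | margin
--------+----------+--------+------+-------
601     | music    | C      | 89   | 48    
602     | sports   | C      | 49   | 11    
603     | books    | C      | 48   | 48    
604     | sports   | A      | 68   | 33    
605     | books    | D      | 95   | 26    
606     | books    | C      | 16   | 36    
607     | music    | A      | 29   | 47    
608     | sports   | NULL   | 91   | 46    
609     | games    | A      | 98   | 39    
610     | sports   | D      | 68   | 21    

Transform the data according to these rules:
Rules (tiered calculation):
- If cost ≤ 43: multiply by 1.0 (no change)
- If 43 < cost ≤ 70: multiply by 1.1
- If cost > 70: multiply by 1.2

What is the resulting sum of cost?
748.9

Step 1: Tier 1 (cost ≤ 43): 2 records, sum = 45 × 1.0 = 45.0
Step 2: Tier 2 (43 < cost ≤ 70): 4 records, sum = 233 × 1.1 = 256.3
Step 3: Tier 3 (cost > 70): 4 records, sum = 373 × 1.2 = 447.6
Step 4: Final sum = 45.0 + 256.3 + 447.6 = 748.9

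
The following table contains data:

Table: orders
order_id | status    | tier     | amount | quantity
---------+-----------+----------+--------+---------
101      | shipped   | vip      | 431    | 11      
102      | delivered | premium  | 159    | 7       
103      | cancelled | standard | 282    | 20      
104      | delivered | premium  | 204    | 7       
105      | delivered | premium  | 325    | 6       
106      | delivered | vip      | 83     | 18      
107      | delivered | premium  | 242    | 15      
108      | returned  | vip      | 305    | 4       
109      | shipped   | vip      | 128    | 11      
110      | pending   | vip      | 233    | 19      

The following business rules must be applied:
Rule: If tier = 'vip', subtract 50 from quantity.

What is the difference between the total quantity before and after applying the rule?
250

Step 1: Original sum of quantity = 118
Step 2: 5 records have tier = 'vip'
Step 3: Each affected record changes by -50
Step 4: Total change = 5 × -50 = -250
Step 5: New sum = 118 + -250 = -132
Step 6: Difference = |-132 - 118| = 250
        (Sum decreased by 250)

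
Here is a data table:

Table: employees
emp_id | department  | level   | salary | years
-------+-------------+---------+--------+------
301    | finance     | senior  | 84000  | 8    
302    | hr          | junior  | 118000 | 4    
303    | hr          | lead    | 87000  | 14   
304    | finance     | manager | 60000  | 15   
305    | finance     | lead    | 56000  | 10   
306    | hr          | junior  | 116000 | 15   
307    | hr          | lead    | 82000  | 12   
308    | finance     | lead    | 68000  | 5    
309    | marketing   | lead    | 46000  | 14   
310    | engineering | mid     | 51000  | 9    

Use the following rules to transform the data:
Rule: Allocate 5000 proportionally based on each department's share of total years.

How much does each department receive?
engineering: 424.53, finance: 1792.45, hr: 2122.64, marketing: 660.38

Step 1: Calculate total years = 106
Step 2: Calculate each department's proportion:
  engineering: 9/106 = 8.49% → 424.53
  finance: 38/106 = 35.85% → 1792.45
  hr: 45/106 = 42.45% → 2122.64
  marketing: 14/106 = 13.21% → 660.38
Step 3: Verify: sum of allocations ≈ 5000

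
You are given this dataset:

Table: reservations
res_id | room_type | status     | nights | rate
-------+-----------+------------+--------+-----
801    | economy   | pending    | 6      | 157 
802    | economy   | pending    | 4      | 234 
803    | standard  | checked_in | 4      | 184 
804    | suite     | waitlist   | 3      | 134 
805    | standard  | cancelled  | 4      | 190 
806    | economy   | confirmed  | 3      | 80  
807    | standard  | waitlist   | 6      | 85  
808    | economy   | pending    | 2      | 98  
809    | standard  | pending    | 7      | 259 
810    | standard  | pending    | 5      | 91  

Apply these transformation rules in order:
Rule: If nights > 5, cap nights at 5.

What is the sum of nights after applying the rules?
40

Step 1: 3 records have nights > 5
Step 2: These records originally summed to 19
Step 3: After capping: 3 × 5 = 15
Step 4: Unaffected records sum: 25
Step 5: Final sum = 15 + 25 = 40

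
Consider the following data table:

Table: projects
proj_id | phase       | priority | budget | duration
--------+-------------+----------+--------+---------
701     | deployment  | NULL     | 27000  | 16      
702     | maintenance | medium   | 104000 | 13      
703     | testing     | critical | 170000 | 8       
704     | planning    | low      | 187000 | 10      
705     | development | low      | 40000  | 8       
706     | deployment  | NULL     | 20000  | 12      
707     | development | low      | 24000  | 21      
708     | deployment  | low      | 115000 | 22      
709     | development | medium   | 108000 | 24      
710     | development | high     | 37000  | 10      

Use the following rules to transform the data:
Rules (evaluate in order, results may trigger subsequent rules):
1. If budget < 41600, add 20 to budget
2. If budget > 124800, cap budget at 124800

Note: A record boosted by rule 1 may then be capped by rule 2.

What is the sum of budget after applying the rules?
724700

Step 1: Apply rule 1 to records with budget < 41600
  - 5 records get bonus of 20
  - Of these, 0 records then exceed 124800 and get capped
Step 2: Apply rule 2 to records with budget > 124800
  - 2 records (original) are capped
Step 3: Calculate final sum = 724700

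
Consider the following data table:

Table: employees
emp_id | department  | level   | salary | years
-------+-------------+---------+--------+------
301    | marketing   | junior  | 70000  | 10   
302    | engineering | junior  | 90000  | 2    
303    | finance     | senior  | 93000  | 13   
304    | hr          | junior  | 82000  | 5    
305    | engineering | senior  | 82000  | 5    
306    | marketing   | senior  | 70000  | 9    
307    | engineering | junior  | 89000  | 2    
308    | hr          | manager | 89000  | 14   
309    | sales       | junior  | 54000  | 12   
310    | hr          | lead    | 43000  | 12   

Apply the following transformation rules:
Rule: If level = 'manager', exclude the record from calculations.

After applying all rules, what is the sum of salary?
673000

Step 1: Identify records where level = 'manager'
Step 2: The excluded records sum to 89000
Step 3: Original total salary = 762000
Step 4: Remaining total = 762000 - 89000 = 673000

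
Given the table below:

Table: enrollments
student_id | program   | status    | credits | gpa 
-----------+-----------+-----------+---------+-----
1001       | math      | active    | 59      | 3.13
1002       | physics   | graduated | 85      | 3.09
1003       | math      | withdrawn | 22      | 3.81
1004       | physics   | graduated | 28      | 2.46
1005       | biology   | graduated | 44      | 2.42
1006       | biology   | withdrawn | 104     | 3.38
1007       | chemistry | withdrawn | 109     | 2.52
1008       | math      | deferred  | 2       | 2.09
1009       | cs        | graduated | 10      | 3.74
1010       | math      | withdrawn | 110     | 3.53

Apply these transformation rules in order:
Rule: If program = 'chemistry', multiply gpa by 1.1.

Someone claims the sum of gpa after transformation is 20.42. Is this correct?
No, the correct result is 30.42.

Step 1: Calculate the correct sum after transformation
Step 2: Apply multiplier 1.1 to records where program = 'chemistry'
Step 3: Correct result = 30.42
Step 4: Claimed result = 20.42
Step 5: 30.42 ≠ 20.42
Conclusion: The claimed result is incorrect. The correct answer is 30.42.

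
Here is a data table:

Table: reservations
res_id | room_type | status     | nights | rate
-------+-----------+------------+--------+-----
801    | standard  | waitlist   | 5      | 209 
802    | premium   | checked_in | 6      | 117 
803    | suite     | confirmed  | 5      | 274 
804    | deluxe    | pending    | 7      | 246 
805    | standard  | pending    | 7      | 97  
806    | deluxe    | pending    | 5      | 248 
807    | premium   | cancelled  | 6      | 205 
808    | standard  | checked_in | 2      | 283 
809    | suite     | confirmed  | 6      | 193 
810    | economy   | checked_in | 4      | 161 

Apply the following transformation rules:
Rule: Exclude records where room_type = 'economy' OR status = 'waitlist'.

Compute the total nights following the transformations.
44

Step 1: Find records where room_type = 'economy' OR status = 'waitlist'
Step 2: 2 records match, summing to 9
Step 3: Original sum: 53
Step 4: Remaining sum = 53 - 9 = 44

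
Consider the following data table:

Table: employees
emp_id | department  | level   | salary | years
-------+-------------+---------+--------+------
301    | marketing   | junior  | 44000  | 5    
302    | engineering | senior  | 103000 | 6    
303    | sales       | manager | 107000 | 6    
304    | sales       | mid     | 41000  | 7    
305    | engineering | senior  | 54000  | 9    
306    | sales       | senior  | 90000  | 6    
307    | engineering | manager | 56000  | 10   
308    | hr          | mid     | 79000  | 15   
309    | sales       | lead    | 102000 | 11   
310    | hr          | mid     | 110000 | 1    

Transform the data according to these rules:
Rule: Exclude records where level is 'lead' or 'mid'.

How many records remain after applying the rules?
6

Step 1: Count records to exclude
  - 1 (lead) + 3 (mid) = 4 records
Step 2: Total records: 10
Step 3: Remaining = 10 - 4 = 6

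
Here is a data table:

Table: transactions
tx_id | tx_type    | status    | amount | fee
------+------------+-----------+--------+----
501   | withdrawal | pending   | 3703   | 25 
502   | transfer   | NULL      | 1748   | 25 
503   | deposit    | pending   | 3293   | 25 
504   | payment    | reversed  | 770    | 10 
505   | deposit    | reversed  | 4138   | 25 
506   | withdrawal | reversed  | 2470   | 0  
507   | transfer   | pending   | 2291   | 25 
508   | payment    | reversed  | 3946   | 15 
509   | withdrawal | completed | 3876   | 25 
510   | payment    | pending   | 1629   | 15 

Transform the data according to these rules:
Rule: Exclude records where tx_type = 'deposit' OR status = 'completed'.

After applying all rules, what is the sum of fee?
115

Step 1: Find records where tx_type = 'deposit' OR status = 'completed'
Step 2: 3 records match, summing to 75
Step 3: Original sum: 190
Step 4: Remaining sum = 190 - 75 = 115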